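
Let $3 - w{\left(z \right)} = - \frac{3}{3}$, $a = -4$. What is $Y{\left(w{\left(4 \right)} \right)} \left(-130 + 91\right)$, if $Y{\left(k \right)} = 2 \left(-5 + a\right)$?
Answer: $702$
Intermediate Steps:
$w{\left(z \right)} = 4$ ($w{\left(z \right)} = 3 - - \frac{3}{3} = 3 - \left(-3\right) \frac{1}{3} = 3 - -1 = 3 + 1 = 4$)
$Y{\left(k \right)} = -18$ ($Y{\left(k \right)} = 2 \left(-5 - 4\right) = 2 \left(-9\right) = -18$)
$Y{\left(w{\left(4 \right)} \right)} \left(-130 + 91\right) = - 18 \left(-130 + 91\right) = \left(-18\right) \left(-39\right) = 702$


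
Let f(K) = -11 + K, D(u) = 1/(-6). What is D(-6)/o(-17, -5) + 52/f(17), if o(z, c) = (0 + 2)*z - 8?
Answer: 2185/252 ≈ 8.6706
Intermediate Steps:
D(u) = -1/6 (D(u) = 1*(-1/6) = -1/6)
o(z, c) = -8 + 2*z (o(z, c) = 2*z - 8 = -8 + 2*z)
D(-6)/o(-17, -5) + 52/f(17) = -1/(6*(-8 + 2*(-17))) + 52/(-11 + 17) = -1/(6*(-8 - 34)) + 52/6 = -1/6/(-42) + 52*(1/6) = -1/6*(-1/42) + 26/3 = 1/252 + 26/3 = 2185/252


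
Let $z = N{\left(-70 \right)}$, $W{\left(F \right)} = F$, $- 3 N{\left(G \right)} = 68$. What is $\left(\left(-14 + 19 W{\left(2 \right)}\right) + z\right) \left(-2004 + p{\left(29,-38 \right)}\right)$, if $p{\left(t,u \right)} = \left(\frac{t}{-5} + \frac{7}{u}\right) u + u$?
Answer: $- \frac{36292}{15} \approx -2419.5$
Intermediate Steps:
$N{\left(G \right)} = - \frac{68}{3}$ ($N{\left(G \right)} = \left(- \frac{1}{3}\right) 68 = - \frac{68}{3}$)
$z = - \frac{68}{3} \approx -22.667$
$p{\left(t,u \right)} = u + u \left(\frac{7}{u} - \frac{t}{5}\right)$ ($p{\left(t,u \right)} = \left(t \left(- \frac{1}{5}\right) + \frac{7}{u}\right) u + u = \left(- \frac{t}{5} + \frac{7}{u}\right) u + u = \left(\frac{7}{u} - \frac{t}{5}\right) u + u = u \left(\frac{7}{u} - \frac{t}{5}\right) + u = u + u \left(\frac{7}{u} - \frac{t}{5}\right)$)
$\left(\left(-14 + 19 W{\left(2 \right)}\right) + z\right) \left(-2004 + p{\left(29,-38 \right)}\right) = \left(\left(-14 + 19 \cdot 2\right) - \frac{68}{3}\right) \left(-2004 - \left(31 - \frac{1102}{5}\right)\right) = \left(\left(-14 + 38\right) - \frac{68}{3}\right) \left(-2004 + \left(7 - 38 + \frac{1102}{5}\right)\right) = \left(24 - \frac{68}{3}\right) \left(-2004 + \frac{947}{5}\right) = \frac{4}{3} \left(- \frac{9073}{5}\right) = - \frac{36292}{15}$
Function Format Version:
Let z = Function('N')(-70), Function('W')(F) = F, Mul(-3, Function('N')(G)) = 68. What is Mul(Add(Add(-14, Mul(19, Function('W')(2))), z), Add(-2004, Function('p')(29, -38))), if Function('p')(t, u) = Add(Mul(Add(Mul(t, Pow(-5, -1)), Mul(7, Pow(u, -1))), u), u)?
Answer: Rational(-36292, 15) ≈ -2419.5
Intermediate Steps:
Function('N')(G) = Rational(-68, 3) (Function('N')(G) = Mul(Rational(-1, 3), 68) = Rational(-68, 3))
z = Rational(-68, 3) ≈ -22.667
Function('p')(t, u) = Add(u, Mul(u, Add(Mul(7, Pow(u, -1)), Mul(Rational(-1, 5), t)))) (Function('p')(t, u) = Add(Mul(Add(Mul(t, Rational(-1, 5)), Mul(7, Pow(u, -1))), u), u) = Add(Mul(Add(Mul(Rational(-1, 5), t), Mul(7, Pow(u, -1))), u), u) = Add(Mul(Add(Mul(7, Pow(u, -1)), Mul(Rational(-1, 5), t)), u), u) = Add(Mul(u, Add(Mul(7, Pow(u, -1)), Mul(Rational(-1, 5), t))), u) = Add(u, Mul(u, Add(Mul(7, Pow(u, -1)), Mul(Rational(-1, 5), t)))))
Mul(Add(Add(-14, Mul(19, Function('W')(2))), z), Add(-2004, Function('p')(29, -38))) = Mul(Add(Add(-14, Mul(19, 2)), Rational(-68, 3)), Add(-2004, Add(7, -38, Mul(Rational(-1, 5), 29, -38)))) = Mul(Add(Add(-14, 38), Rational(-68, 3)), Add(-2004, Add(7, -38, Rational(1102, 5)))) = Mul(Add(24, Rational(-68, 3)), Add(-2004, Rational(947, 5))) = Mul(Rational(4, 3), Rational(-9073, 5)) = Rational(-36292, 15)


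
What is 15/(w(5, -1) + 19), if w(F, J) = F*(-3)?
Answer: 15/4 ≈ 3.7500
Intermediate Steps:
w(F, J) = -3*F
15/(w(5, -1) + 19) = 15/(-3*5 + 19) = 15/(-15 + 19) = 15/4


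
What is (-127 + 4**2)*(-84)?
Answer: 9324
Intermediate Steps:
(-127 + 4**2)*(-84) = (-127 + 16)*(-84) = -111*(-84) = 9324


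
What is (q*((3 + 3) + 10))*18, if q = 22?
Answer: 6336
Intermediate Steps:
(q*((3 + 3) + 10))*18 = (22*((3 + 3) + 10))*18 = (22*(6 + 10))*18 = (22*16)*18 = 352*18 = 6336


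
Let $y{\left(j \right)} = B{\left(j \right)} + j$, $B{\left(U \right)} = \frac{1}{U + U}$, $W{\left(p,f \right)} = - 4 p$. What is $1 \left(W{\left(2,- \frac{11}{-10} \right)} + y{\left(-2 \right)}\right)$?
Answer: $- \frac{41}{4} \approx -10.25$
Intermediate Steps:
$B{\left(U \right)} = \frac{1}{2 U}$
$y{\left(j \right)} = j + \frac{1}{2 j}$ ($y{\left(j \right)} = \frac{1}{2 j} + j = j + \frac{1}{2 j}$)
$1 \left(W{\left(2,- \frac{11}{-10} \right)} + y{\left(-2 \right)}\right) = 1 \left(\left(-4\right) 2 - \left(2 - \frac{1}{2 \left(-2\right)}\right)\right) = 1 \left(-8 + \left(-2 + \frac{1}{2} \left(- \frac{1}{2}\right)\right)\right) = 1 \left(-8 - \frac{9}{4}\right) = 1 \left(- \frac{41}{4}\right) = - \frac{41}{4}$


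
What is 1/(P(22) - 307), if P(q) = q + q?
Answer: -1/263 ≈ -0.0038023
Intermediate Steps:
P(q) = 2*q
1/(P(22) - 307) = 1/(2*22 - 307) = 1/(44 - 307) = 1/(-263) = -1/263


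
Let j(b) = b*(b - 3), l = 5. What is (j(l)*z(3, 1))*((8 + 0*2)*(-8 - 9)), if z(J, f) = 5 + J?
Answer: -10880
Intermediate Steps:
j(b) = b*(-3 + b)
(j(l)*z(3, 1))*((8 + 0*2)*(-8 - 9)) = ((5*(-3 + 5))*(5 + 3))*((8 + 0*2)*(-8 - 9)) = ((5*2)*8)*((8 + 0)*(-17)) = (10*8)*(8*(-17)) = 80*(-136) = -10880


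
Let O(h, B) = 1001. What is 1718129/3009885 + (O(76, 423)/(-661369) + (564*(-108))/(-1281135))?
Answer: 104878002124539796/170018967422744085 ≈ 0.61686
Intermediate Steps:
1718129/3009885 + (O(76, 423)/(-661369) + (564*(-108))/(-1281135)) = 1718129/3009885 + (1001/(-661369) + (564*(-108))/(-1281135)) = 1718129*(1/3009885) + (1001*(-1/661369) - 60912*(-1/1281135)) = 1718129/3009885 + (-1001/661369 + 20304/427045) = 1718129/3009885 + 13000964131/282434324605 = 104878002124539796/170018967422744085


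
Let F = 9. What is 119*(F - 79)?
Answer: -8330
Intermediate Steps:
119*(F - 79) = 119*(9 - 79) = 119*(-70) = -8330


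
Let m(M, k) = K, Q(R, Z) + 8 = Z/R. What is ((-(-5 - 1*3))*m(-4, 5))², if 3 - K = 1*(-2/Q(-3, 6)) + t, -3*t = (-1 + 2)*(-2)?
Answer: 65536/225 ≈ 291.27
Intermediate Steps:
Q(R, Z) = -8 + Z/R
t = ⅔ (t = -(-1 + 2)*(-2)/3 = -(-2)/3 = -⅓*(-2) = ⅔ ≈ 0.66667)
K = 32/15 (K = 3 - (1*(-2/(-8 + 6/(-3))) + ⅔) = 3 - (1*(-2/(-8 + 6*(-⅓))) + ⅔) = 3 - (1*(-2/(-8 - 2)) + ⅔) = 3 - (1*(-2/(-10)) + ⅔) = 3 - (1*(-2*(-⅒)) + ⅔) = 3 - (1*(⅕) + ⅔) = 3 - (⅕ + ⅔) = 3 - 1*13/15 = 3 - 13/15 = 32/15 ≈ 2.1333)
m(M, k) = 32/15
((-(-5 - 1*3))*m(-4, 5))² = (-(-5 - 1*3)*(32/15))² = (-(-5 - 3)*(32/15))² = (-1*(-8)*(32/15))² = (8*(32/15))² = (256/15)² = 65536/225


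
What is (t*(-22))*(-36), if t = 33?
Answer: 26136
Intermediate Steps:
(t*(-22))*(-36) = (33*(-22))*(-36) = -726*(-36) = 26136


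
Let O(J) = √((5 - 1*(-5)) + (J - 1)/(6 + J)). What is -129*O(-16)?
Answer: -387*√130/10 ≈ -441.25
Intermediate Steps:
O(J) = √(10 + (-1 + J)/(6 + J)) (O(J) = √((5 + 5) + (-1 + J)/(6 + J)) = √(10 + (-1 + J)/(6 + J)))
-129*O(-16) = -129*3*√13*√(-1/(6 - 16)) = -129*3*√13*√(-1/(-10)) = -129*3*√130/10 = -387*√130/10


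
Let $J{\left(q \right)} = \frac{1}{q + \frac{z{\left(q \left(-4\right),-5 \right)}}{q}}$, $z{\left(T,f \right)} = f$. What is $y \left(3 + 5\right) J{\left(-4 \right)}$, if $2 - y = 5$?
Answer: $\frac{96}{11} \approx 8.7273$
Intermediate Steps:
$y = -3$ ($y = 2 - 5 = -3$)
$J{\left(q \right)} = \frac{1}{q - \frac{5}{q}}$
$y \left(3 + 5\right) J{\left(-4 \right)} = - 3 \left(3 + 5\right) \left(- \frac{4}{-5 + \left(-4\right)^{2}}\right) = \left(-3\right) 8 \left(- \frac{4}{-5 + 16}\right) = - 24 \left(- \frac{4}{11}\right) = - 24 \left(\left(-4\right) \frac{1}{11}\right) = \left(-24\right) \left(- \frac{4}{11}\right) = \frac{96}{11}$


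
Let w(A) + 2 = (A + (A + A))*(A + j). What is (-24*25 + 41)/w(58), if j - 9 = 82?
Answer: -559/25924 ≈ -0.021563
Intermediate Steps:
j = 91 (j = 9 + 82 = 91)
w(A) = -2 + 3*A*(91 + A) (w(A) = -2 + (A + (A + A))*(A + 91) = -2 + (A + 2*A)*(91 + A) = -2 + (3*A)*(91 + A) = -2 + 3*A*(91 + A))
(-24*25 + 41)/w(58) = (-24*25 + 41)/(-2 + 3*58² + 273*58) = (-600 + 41)/(-2 + 3*3364 + 15834) = -559/(-2 + 10092 + 15834) = -559/25924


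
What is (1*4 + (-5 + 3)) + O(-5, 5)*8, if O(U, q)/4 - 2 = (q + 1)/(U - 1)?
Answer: 34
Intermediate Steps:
O(U, q) = 8 + 4*(1 + q)/(-1 + U) (O(U, q) = 8 + 4*((q + 1)/(U - 1)) = 8 + 4*((1 + q)/(-1 + U)) = 8 + 4*(1 + q)/(-1 + U))
(1*4 + (-5 + 3)) + O(-5, 5)*8 = (1*4 + (-5 + 3)) + (4*(-1 + 5 + 2*(-5))/(-1 - 5))*8 = (4 - 2) + (4*(-1 + 5 - 10)/(-6))*8 = 2 + (4*(-1/6)*(-6))*8 = 2 + 4*8 = 2 + 32 = 34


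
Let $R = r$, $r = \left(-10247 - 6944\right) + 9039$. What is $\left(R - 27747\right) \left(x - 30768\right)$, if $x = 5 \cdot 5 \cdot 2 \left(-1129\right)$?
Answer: $3131038982$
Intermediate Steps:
$r = -8152$ ($r = -17191 + 9039 = -8152$)
$R = -8152$
$x = -56450$ ($x = 25 \cdot 2 \left(-1129\right) = 50 \left(-1129\right) = -56450$)
$\left(R - 27747\right) \left(x - 30768\right) = \left(-8152 - 27747\right) \left(-56450 - 30768\right) = \left(-35899\right) \left(-87218\right) = 3131038982$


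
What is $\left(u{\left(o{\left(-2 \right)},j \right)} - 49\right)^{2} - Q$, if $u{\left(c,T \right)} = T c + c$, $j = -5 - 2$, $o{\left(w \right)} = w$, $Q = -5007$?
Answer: $6376$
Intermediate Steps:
$j = -7$
$u{\left(c,T \right)} = c + T c$
$\left(u{\left(o{\left(-2 \right)},j \right)} - 49\right)^{2} - Q = \left(- 2 \left(1 - 7\right) - 49\right)^{2} - -5007 = \left(\left(-2\right) \left(-6\right) - 49\right)^{2} + 5007 = \left(12 - 49\right)^{2} + 5007 = \left(-37\right)^{2} + 5007 = 1369 + 5007 = 6376$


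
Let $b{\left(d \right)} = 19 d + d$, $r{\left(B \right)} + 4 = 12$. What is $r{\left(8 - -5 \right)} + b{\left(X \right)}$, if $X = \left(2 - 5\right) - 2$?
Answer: $-92$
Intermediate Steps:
$r{\left(B \right)} = 8$ ($r{\left(B \right)} = -4 + 12 = 8$)
$X = -5$ ($X = -3 - 2 = -5$)
$b{\left(d \right)} = 20 d$
$r{\left(8 - -5 \right)} + b{\left(X \right)} = 8 + 20 \left(-5\right) = 8 - 100 = -92$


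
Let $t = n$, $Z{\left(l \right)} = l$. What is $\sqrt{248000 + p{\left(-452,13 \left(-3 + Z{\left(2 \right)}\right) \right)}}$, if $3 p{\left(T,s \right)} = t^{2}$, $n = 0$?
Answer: $40 \sqrt{155} \approx 498.0$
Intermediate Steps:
$t = 0$
$p{\left(T,s \right)} = 0$ ($p{\left(T,s \right)} = \frac{0^{2}}{3} = \frac{1}{3} \cdot 0 = 0$)
$\sqrt{248000 + p{\left(-452,13 \left(-3 + Z{\left(2 \right)}\right) \right)}} = \sqrt{248000 + 0} = \sqrt{248000} = 40 \sqrt{155}$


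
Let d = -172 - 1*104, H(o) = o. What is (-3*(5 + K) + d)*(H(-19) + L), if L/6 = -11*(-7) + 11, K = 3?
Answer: -152700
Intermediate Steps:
L = 528 (L = 6*(-11*(-7) + 11) = 6*(77 + 11) = 6*88 = 528)
d = -276 (d = -172 - 104 = -276)
(-3*(5 + K) + d)*(H(-19) + L) = (-3*(5 + 3) - 276)*(-19 + 528) = (-3*8 - 276)*509 = (-24 - 276)*509 = -300*509 = -152700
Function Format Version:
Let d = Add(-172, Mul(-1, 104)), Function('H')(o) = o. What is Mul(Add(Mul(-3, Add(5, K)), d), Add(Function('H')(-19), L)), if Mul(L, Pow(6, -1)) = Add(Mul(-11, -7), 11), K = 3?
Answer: -152700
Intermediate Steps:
L = 528 (L = Mul(6, Add(Mul(-11, -7), 11)) = Mul(6, Add(77, 11)) = Mul(6, 88) = 528)
d = -276 (d = Add(-172, -104) = -276)
Mul(Add(Mul(-3, Add(5, K)), d), Add(Function('H')(-19), L)) = Mul(Add(Mul(-3, Add(5, 3)), -276), Add(-19, 528)) = Mul(Add(Mul(-3, 8), -276), 509) = Mul(Add(-24, -276), 509) = Mul(-300, 509) = -152700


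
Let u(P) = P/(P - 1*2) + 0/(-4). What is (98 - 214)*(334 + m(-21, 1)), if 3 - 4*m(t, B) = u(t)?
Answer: -892504/23 ≈ -38805.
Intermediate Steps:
u(P) = P/(-2 + P) (u(P) = P/(P - 2) + 0*(-1/4) = P/(-2 + P) + 0 = P/(-2 + P))
m(t, B) = 3/4 - t/(4*(-2 + t))
(98 - 214)*(334 + m(-21, 1)) = (98 - 214)*(334 + (-3 - 21)/(2*(-2 - 21))) = -116*(334 + (1/2)*(-24)/(-23)) = -116*(334 + (1/2)*(-1/23)*(-24)) = -116*(334 + 12/23) = -116*7694/23 = -892504/23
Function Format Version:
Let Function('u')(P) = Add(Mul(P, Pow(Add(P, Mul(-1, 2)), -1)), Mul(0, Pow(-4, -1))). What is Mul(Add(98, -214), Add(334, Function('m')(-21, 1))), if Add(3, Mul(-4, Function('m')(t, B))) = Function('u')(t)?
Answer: Rational(-892504, 23) ≈ -38805.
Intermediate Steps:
Function('u')(P) = Mul(P, Pow(Add(-2, P), -1)) (Function('u')(P) = Add(Mul(P, Pow(Add(P, -2), -1)), Mul(0, Rational(-1, 4))) = Add(Mul(P, Pow(Add(-2, P), -1)), 0) = Mul(P, Pow(Add(-2, P), -1)))
Function('m')(t, B) = Add(Rational(3, 4), Mul(Rational(-1, 4), t, Pow(Add(-2, t), -1))) (Function('m')(t, B) = Add(Rational(3, 4), Mul(Rational(-1, 4), Mul(t, Pow(Add(-2, t), -1)))) = Add(Rational(3, 4), Mul(Rational(-1, 4), t, Pow(Add(-2, t), -1))))
Mul(Add(98, -214), Add(334, Function('m')(-21, 1))) = Mul(Add(98, -214), Add(334, Mul(Rational(1, 2), Pow(Add(-2, -21), -1), Add(-3, -21)))) = Mul(-116, Add(334, Mul(Rational(1, 2), Pow(-23, -1), -24))) = Mul(-116, Add(334, Mul(Rational(1, 2), Rational(-1, 23), -24))) = Mul(-116, Add(334, Rational(12, 23))) = Mul(-116, Rational(7694, 23)) = Rational(-892504, 23)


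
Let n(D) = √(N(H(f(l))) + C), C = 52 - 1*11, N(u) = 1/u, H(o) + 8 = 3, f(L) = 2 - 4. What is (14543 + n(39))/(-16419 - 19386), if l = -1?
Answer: -14543/35805 - 2*√255/179025 ≈ -0.40635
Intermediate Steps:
f(L) = -2
H(o) = -5 (H(o) = -8 + 3 = -5)
C = 41 (C = 52 - 11 = 41)
n(D) = 2*√255/5 (n(D) = √(1/(-5) + 41) = √(-⅕ + 41) = √(204/5) = 2*√255/5)
(14543 + n(39))/(-16419 - 19386) = (14543 + 2*√255/5)/(-16419 - 19386) = (14543 + 2*√255/5)/(-35805) = (14543 + 2*√255/5)*(-1/35805) = -14543/35805 - 2*√255/179025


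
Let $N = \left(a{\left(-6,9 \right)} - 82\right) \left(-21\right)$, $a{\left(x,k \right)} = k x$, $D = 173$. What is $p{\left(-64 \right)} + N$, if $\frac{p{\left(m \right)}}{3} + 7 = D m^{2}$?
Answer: $2128659$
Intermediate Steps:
$p{\left(m \right)} = -21 + 519 m^{2}$ ($p{\left(m \right)} = -21 + 3 \cdot 173 m^{2} = -21 + 519 m^{2}$)
$N = 2856$ ($N = \left(9 \left(-6\right) - 82\right) \left(-21\right) = \left(-54 - 82\right) \left(-21\right) = \left(-136\right) \left(-21\right) = 2856$)
$p{\left(-64 \right)} + N = \left(-21 + 519 \left(-64\right)^{2}\right) + 2856 = \left(-21 + 519 \cdot 4096\right) + 2856 = \left(-21 + 2125824\right) + 2856 = 2125803 + 2856 = 2128659$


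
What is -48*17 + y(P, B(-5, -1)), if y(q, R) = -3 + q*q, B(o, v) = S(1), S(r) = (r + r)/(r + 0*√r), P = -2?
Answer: -815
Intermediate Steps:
S(r) = 2 (S(r) = (2*r)/(r + 0) = (2*r)/r = 2)
B(o, v) = 2
y(q, R) = -3 + q²
-48*17 + y(P, B(-5, -1)) = -48*17 + (-3 + (-2)²) = -816 + (-3 + 4) = -816 + 1 = -815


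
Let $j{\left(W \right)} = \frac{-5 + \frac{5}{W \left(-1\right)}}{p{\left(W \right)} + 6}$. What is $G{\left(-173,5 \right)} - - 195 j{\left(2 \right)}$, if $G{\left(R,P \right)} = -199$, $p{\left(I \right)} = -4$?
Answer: $- \frac{3721}{4} \approx -930.25$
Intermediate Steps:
$j{\left(W \right)} = - \frac{5}{2} - \frac{5}{2 W}$ ($j{\left(W \right)} = \frac{-5 + \frac{5}{W \left(-1\right)}}{-4 + 6} = \frac{-5 + \frac{5}{\left(-1\right) W}}{2} = \left(-5 + 5 \left(- \frac{1}{W}\right)\right) \frac{1}{2} = \left(-5 - \frac{5}{W}\right) \frac{1}{2} = - \frac{5}{2} - \frac{5}{2 W}$)
$G{\left(-173,5 \right)} - - 195 j{\left(2 \right)} = -199 - - 195 \frac{5 \left(-1 - 2\right)}{2 \cdot 2} = -199 - - 195 \cdot \frac{5}{2} \cdot \frac{1}{2} \left(-1 - 2\right) = -199 - - 195 \cdot \frac{5}{2} \cdot \frac{1}{2} \left(-3\right) = -199 - \left(-195\right) \left(- \frac{15}{4}\right) = -199 - \frac{2925}{4} = - \frac{3721}{4}$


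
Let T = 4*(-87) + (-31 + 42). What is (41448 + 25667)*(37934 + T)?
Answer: 2523322655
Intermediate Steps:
T = -337 (T = -348 + 11 = -337)
(41448 + 25667)*(37934 + T) = (41448 + 25667)*(37934 - 337) = 67115*37597 = 2523322655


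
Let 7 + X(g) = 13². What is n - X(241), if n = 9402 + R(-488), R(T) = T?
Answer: 8752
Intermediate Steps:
X(g) = 162 (X(g) = -7 + 13² = -7 + 169 = 162)
n = 8914 (n = 9402 - 488 = 8914)
n - X(241) = 8914 - 1*162 = 8914 - 162 = 8752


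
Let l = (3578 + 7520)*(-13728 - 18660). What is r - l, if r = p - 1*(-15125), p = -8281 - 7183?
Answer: 359441685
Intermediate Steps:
l = -359442024 (l = 11098*(-32388) = -359442024)
p = -15464
r = -339 (r = -15464 - 1*(-15125) = -15464 + 15125 = -339)
r - l = -339 - 1*(-359442024) = -339 + 359442024 = 359441685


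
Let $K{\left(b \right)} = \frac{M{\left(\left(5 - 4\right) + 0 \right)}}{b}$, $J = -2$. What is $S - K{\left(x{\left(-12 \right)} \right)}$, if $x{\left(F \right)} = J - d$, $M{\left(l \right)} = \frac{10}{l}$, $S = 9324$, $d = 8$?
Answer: $9325$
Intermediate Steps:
$x{\left(F \right)} = -10$ ($x{\left(F \right)} = -2 - 8 = -10$)
$K{\left(b \right)} = \frac{10}{b}$ ($K{\left(b \right)} = \frac{10 \frac{1}{\left(5 - 4\right) + 0}}{b} = \frac{10 \frac{1}{1 + 0}}{b} = \frac{10 \cdot 1^{-1}}{b} = \frac{10 \cdot 1}{b} = \frac{10}{b}$)
$S - K{\left(x{\left(-12 \right)} \right)} = 9324 - \frac{10}{-10} = 9324 - 10 \left(- \frac{1}{10}\right) = 9324 - -1 = 9324 + 1 = 9325$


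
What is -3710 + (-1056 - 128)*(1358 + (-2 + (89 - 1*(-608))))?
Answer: -2434462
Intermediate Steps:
-3710 + (-1056 - 128)*(1358 + (-2 + (89 - 1*(-608)))) = -3710 - 1184*(1358 + (-2 + (89 + 608))) = -3710 - 1184*(1358 + (-2 + 697)) = -3710 - 1184*(1358 + 695) = -3710 - 1184*2053 = -3710 - 2430752 = -2434462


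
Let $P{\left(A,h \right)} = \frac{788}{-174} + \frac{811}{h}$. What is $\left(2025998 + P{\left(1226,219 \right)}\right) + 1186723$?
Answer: $\frac{20403985828}{6351} \approx 3.2127 \cdot 10^{6}$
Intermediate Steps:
$P{\left(A,h \right)} = - \frac{394}{87} + \frac{811}{h}$ ($P{\left(A,h \right)} = 788 \left(- \frac{1}{174}\right) + \frac{811}{h} = - \frac{394}{87} + \frac{811}{h}$)
$\left(2025998 + P{\left(1226,219 \right)}\right) + 1186723 = \left(2025998 - \left(\frac{394}{87} - \frac{811}{219}\right)\right) + 1186723 = \left(2025998 + \left(- \frac{394}{87} + 811 \cdot \frac{1}{219}\right)\right) + 1186723 = \left(2025998 + \left(- \frac{394}{87} + \frac{811}{219}\right)\right) + 1186723 = \left(2025998 - \frac{5243}{6351}\right) + 1186723 = \frac{12867108055}{6351} + 1186723 = \frac{20403985828}{6351}$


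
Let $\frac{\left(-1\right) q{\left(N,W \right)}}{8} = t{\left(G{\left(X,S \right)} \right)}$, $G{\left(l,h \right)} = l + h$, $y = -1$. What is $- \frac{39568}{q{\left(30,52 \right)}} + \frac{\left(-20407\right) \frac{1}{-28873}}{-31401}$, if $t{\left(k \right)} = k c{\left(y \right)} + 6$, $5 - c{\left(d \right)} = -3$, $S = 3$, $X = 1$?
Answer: $\frac{2242122985796}{17226180387} \approx 130.16$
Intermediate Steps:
$c{\left(d \right)} = 8$ ($c{\left(d \right)} = 5 - -3 = 5 + 3 = 8$)
$G{\left(l,h \right)} = h + l$
$t{\left(k \right)} = 6 + 8 k$ ($t{\left(k \right)} = k 8 + 6 = 8 k + 6 = 6 + 8 k$)
$q{\left(N,W \right)} = -304$ ($q{\left(N,W \right)} = - 8 \left(6 + 8 \left(3 + 1\right)\right) = - 8 \left(6 + 8 \cdot 4\right) = - 8 \left(6 + 32\right) = \left(-8\right) 38 = -304$)
$- \frac{39568}{q{\left(30,52 \right)}} + \frac{\left(-20407\right) \frac{1}{-28873}}{-31401} = - \frac{39568}{-304} + \frac{\left(-20407\right) \frac{1}{-28873}}{-31401} = \left(-39568\right) \left(- \frac{1}{304}\right) + \left(-20407\right) \left(- \frac{1}{28873}\right) \left(- \frac{1}{31401}\right) = \frac{2473}{19} + \frac{20407}{28873} \left(- \frac{1}{31401}\right) = \frac{2473}{19} - \frac{20407}{906641073} = \frac{2242122985796}{17226180387}$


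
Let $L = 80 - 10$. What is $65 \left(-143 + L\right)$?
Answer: $-4745$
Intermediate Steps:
$L = 70$ ($L = 80 - 10 = 70$)
$65 \left(-143 + L\right) = 65 \left(-143 + 70\right) = 65 \left(-73\right) = -4745$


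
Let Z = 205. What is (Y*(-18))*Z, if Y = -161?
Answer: 594090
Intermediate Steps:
(Y*(-18))*Z = -161*(-18)*205 = 2898*205 = 594090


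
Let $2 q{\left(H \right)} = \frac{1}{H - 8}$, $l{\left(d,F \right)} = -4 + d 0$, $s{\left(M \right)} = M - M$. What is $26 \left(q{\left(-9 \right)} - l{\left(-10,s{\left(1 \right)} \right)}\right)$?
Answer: $\frac{1755}{17} \approx 103.24$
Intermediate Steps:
$s{\left(M \right)} = 0$
$l{\left(d,F \right)} = -4$ ($l{\left(d,F \right)} = -4 + 0 = -4$)
$q{\left(H \right)} = \frac{1}{2 \left(-8 + H\right)}$ ($q{\left(H \right)} = \frac{1}{2 \left(H - 8\right)} = \frac{1}{2 \left(-8 + H\right)}$)
$26 \left(q{\left(-9 \right)} - l{\left(-10,s{\left(1 \right)} \right)}\right) = 26 \left(\frac{1}{2 \left(-8 - 9\right)} - -4\right) = 26 \left(\frac{1}{2 \left(-17\right)} + 4\right) = 26 \left(\frac{1}{2} \left(- \frac{1}{17}\right) + 4\right) = 26 \left(- \frac{1}{34} + 4\right) = 26 \cdot \frac{135}{34} = \frac{1755}{17}$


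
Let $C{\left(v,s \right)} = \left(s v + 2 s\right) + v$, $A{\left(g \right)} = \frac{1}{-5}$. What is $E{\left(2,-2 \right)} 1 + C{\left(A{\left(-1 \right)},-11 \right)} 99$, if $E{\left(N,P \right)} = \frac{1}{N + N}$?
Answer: $- \frac{7919}{4} \approx -1979.8$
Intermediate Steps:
$E{\left(N,P \right)} = \frac{1}{2 N}$
$A{\left(g \right)} = - \frac{1}{5}$
$C{\left(v,s \right)} = v + 2 s + s v$ ($C{\left(v,s \right)} = \left(2 s + s v\right) + v = v + 2 s + s v$)
$E{\left(2,-2 \right)} 1 + C{\left(A{\left(-1 \right)},-11 \right)} 99 = \frac{1}{2 \cdot 2} \cdot 1 + \left(- \frac{1}{5} + 2 \left(-11\right) - - \frac{11}{5}\right) 99 = \frac{1}{2} \cdot \frac{1}{2} \cdot 1 + \left(- \frac{1}{5} - 22 + \frac{11}{5}\right) 99 = \frac{1}{4} \cdot 1 - 1980 = \frac{1}{4} - 1980 = - \frac{7919}{4}$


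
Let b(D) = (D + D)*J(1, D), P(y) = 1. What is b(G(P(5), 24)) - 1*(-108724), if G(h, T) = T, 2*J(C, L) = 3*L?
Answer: 110452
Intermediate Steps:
J(C, L) = 3*L/2 (J(C, L) = (3*L)/2 = 3*L/2)
b(D) = 3*D**2 (b(D) = (D + D)*(3*D/2) = (2*D)*(3*D/2) = 3*D**2)
b(G(P(5), 24)) - 1*(-108724) = 3*24**2 - 1*(-108724) = 3*576 + 108724 = 1728 + 108724 = 110452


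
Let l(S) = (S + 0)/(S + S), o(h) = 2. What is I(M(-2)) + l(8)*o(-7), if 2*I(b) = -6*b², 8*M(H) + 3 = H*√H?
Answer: 61/64 - 9*I*√2/16 ≈ 0.95313 - 0.7955*I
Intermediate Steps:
M(H) = -3/8 + H^(3/2)/8 (M(H) = -3/8 + (H*√H)/8 = -3/8 + H^(3/2)/8)
I(b) = -3*b² (I(b) = (-6*b²)/2 = -3*b²)
l(S) = ½ (l(S) = S/((2*S)) = S*(1/(2*S)) = ½)
I(M(-2)) + l(8)*o(-7) = -3*(-3/8 + (-2)^(3/2)/8)² + (½)*2 = -3*(-3/8 + (-2*I*√2)/8)² + 1 = -3*(-3/8 - I*√2/4)² + 1 = 1 - 3*(-3/8 - I*√2/4)²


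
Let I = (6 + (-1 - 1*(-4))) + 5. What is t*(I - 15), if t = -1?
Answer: 1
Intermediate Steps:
I = 14 (I = (6 + (-1 + 4)) + 5 = (6 + 3) + 5 = 9 + 5 = 14)
t*(I - 15) = -(14 - 15) = -1*(-1) = 1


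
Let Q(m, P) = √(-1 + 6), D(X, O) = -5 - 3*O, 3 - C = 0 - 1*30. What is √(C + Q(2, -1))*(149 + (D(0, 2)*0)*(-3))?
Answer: 149*√(33 + √5) ≈ 884.46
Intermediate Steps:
C = 33 (C = 3 - (0 - 1*30) = 3 - (0 - 30) = 3 - 1*(-30) = 3 + 30 = 33)
Q(m, P) = √5
√(C + Q(2, -1))*(149 + (D(0, 2)*0)*(-3)) = √(33 + √5)*(149 + ((-5 - 3*2)*0)*(-3)) = √(33 + √5)*(149 + ((-5 - 6)*0)*(-3)) = √(33 + √5)*(149 - 11*0*(-3)) = √(33 + √5)*(149 + 0*(-3)) = √(33 + √5)*(149 + 0) = √(33 + √5)*149 = 149*√(33 + √5)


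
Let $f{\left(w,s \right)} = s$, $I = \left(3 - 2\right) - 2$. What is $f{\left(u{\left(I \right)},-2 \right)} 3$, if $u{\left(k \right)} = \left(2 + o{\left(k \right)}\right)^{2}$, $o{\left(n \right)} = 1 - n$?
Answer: $-6$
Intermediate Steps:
$I = -1$ ($I = 1 - 2 = -1$)
$u{\left(k \right)} = \left(3 - k\right)^{2}$ ($u{\left(k \right)} = \left(2 - \left(-1 + k\right)\right)^{2} = \left(3 - k\right)^{2}$)
$f{\left(u{\left(I \right)},-2 \right)} 3 = \left(-2\right) 3 = -6$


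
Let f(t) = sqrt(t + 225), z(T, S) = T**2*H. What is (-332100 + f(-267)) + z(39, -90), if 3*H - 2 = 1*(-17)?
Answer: -339705 + I*sqrt(42) ≈ -3.3971e+5 + 6.4807*I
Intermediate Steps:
H = -5 (H = 2/3 + (1*(-17))/3 = 2/3 + (1/3)*(-17) = 2/3 - 17/3 = -5)
z(T, S) = -5*T**2 (z(T, S) = T**2*(-5) = -5*T**2)
f(t) = sqrt(225 + t)
(-332100 + f(-267)) + z(39, -90) = (-332100 + sqrt(225 - 267)) - 5*39**2 = (-332100 + sqrt(-42)) - 5*1521 = (-332100 + I*sqrt(42)) - 7605 = -339705 + I*sqrt(42)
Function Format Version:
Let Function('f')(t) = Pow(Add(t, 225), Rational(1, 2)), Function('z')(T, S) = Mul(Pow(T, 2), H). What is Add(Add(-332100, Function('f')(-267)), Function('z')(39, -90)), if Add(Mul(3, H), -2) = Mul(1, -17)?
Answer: Add(-339705, Mul(I, Pow(42, Rational(1, 2)))) ≈ Add(-3.3971e+5, Mul(6.4807, I))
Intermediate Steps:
H = -5 (H = Add(Rational(2, 3), Mul(Rational(1, 3), Mul(1, -17))) = Add(Rational(2, 3), Mul(Rational(1, 3), -17)) = Add(Rational(2, 3), Rational(-17, 3)) = -5)
Function('z')(T, S) = Mul(-5, Pow(T, 2)) (Function('z')(T, S) = Mul(Pow(T, 2), -5) = Mul(-5, Pow(T, 2)))
Function('f')(t) = Pow(Add(225, t), Rational(1, 2))
Add(Add(-332100, Function('f')(-267)), Function('z')(39, -90)) = Add(Add(-332100, Pow(Add(225, -267), Rational(1, 2))), Mul(-5, Pow(39, 2))) = Add(Add(-332100, Pow(-42, Rational(1, 2))), Mul(-5, 1521)) = Add(Add(-332100, Mul(I, Pow(42, Rational(1, 2)))), -7605) = Add(-339705, Mul(I, Pow(42, Rational(1, 2))))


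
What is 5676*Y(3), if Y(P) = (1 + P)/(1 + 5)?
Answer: 3784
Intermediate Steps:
Y(P) = 1/6 + P/6 (Y(P) = (1 + P)/6 = (1 + P)*(1/6) = 1/6 + P/6)
5676*Y(3) = 5676*(1/6 + (1/6)*3) = 5676*(1/6 + 1/2) = 5676*(2/3) = 3784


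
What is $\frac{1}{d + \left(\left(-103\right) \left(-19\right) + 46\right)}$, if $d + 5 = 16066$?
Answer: $\frac{1}{18064} \approx 5.5359 \cdot 10^{-5}$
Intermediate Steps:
$d = 16061$ ($d = -5 + 16066 = 16061$)
$\frac{1}{d + \left(\left(-103\right) \left(-19\right) + 46\right)} = \frac{1}{16061 + \left(\left(-103\right) \left(-19\right) + 46\right)} = \frac{1}{16061 + \left(1957 + 46\right)} = \frac{1}{16061 + 2003} = \frac{1}{18064}$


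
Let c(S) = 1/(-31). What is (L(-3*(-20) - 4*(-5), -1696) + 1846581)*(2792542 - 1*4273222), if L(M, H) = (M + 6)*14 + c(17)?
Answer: -84815325627120/31 ≈ -2.7360e+12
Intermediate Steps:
c(S) = -1/31
L(M, H) = 2603/31 + 14*M (L(M, H) = (M + 6)*14 - 1/31 = (6 + M)*14 - 1/31 = (84 + 14*M) - 1/31 = 2603/31 + 14*M)
(L(-3*(-20) - 4*(-5), -1696) + 1846581)*(2792542 - 1*4273222) = ((2603/31 + 14*(-3*(-20) - 4*(-5))) + 1846581)*(2792542 - 1*4273222) = ((2603/31 + 14*(60 + 20)) + 1846581)*(2792542 - 4273222) = ((2603/31 + 14*80) + 1846581)*(-1480680) = ((2603/31 + 1120) + 1846581)*(-1480680) = (37323/31 + 1846581)*(-1480680) = (57281334/31)*(-1480680) = -84815325627120/31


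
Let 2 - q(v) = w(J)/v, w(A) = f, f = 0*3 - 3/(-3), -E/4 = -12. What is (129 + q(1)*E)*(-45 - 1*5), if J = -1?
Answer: -8850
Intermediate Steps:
E = 48 (E = -4*(-12) = 48)
f = 1 (f = 0 - 3*(-⅓) = 0 + 1 = 1)
w(A) = 1
q(v) = 2 - 1/v
(129 + q(1)*E)*(-45 - 1*5) = (129 + (2 - 1/1)*48)*(-45 - 1*5) = (129 + (2 - 1*1)*48)*(-45 - 5) = (129 + (2 - 1)*48)*(-50) = (129 + 1*48)*(-50) = (129 + 48)*(-50) = 177*(-50) = -8850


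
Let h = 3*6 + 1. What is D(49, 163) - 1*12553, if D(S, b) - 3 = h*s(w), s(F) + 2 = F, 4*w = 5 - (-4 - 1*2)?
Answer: -50143/4 ≈ -12536.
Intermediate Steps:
w = 11/4 (w = (5 - (-4 - 1*2))/4 = (5 - (-4 - 2))/4 = (5 - 1*(-6))/4 = (5 + 6)/4 = (1/4)*11 = 11/4 ≈ 2.7500)
h = 19 (h = 18 + 1 = 19)
s(F) = -2 + F
D(S, b) = 69/4 (D(S, b) = 3 + 19*(-2 + 11/4) = 3 + 19*(3/4) = 3 + 57/4 = 69/4)
D(49, 163) - 1*12553 = 69/4 - 1*12553 = 69/4 - 12553 = -50143/4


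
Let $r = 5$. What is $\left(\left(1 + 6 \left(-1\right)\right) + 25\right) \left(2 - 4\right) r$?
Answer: $-200$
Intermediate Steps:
$\left(\left(1 + 6 \left(-1\right)\right) + 25\right) \left(2 - 4\right) r = \left(\left(1 + 6 \left(-1\right)\right) + 25\right) \left(2 - 4\right) 5 = \left(\left(1 - 6\right) + 25\right) \left(\left(-2\right) 5\right) = \left(-5 + 25\right) \left(-10\right) = 20 \left(-10\right) = -200$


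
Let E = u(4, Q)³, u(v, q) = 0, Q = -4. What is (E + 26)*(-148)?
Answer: -3848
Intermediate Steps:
E = 0 (E = 0³ = 0)
(E + 26)*(-148) = (0 + 26)*(-148) = 26*(-148) = -3848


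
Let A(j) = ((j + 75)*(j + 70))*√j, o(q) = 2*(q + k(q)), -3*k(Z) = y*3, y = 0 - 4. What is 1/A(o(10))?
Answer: √7/141316 ≈ 1.8722e-5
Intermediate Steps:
y = -4
k(Z) = 4 (k(Z) = -(-4)*3/3 = -⅓*(-12) = 4)
o(q) = 8 + 2*q (o(q) = 2*(q + 4) = 2*(4 + q) = 8 + 2*q)
A(j) = √j*(70 + j)*(75 + j) (A(j) = ((75 + j)*(70 + j))*√j = ((70 + j)*(75 + j))*√j = √j*(70 + j)*(75 + j))
1/A(o(10)) = 1/(√(8 + 2*10)*(5250 + (8 + 2*10)² + 145*(8 + 2*10))) = 1/(√(8 + 20)*(5250 + (8 + 20)² + 145*(8 + 20))) = 1/(√28*(5250 + 28² + 145*28)) = 1/((2*√7)*(5250 + 784 + 4060)) = 1/((2*√7)*10094) = 1/(20188*√7) = √7/141316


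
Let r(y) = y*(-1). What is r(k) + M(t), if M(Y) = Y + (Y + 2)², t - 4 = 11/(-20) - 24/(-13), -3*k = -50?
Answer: 8489887/202800 ≈ 41.863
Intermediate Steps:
k = 50/3 (k = -⅓*(-50) = 50/3 ≈ 16.667)
r(y) = -y
t = 1377/260 (t = 4 + (11/(-20) - 24/(-13)) = 4 + (11*(-1/20) - 24*(-1/13)) = 4 + (-11/20 + 24/13) = 4 + 337/260 = 1377/260 ≈ 5.2962)
M(Y) = Y + (2 + Y)²
r(k) + M(t) = -1*50/3 + (1377/260 + (2 + 1377/260)²) = -50/3 + (1377/260 + (1897/260)²) = -50/3 + (1377/260 + 3598609/67600) = -50/3 + 3956629/67600 = 8489887/202800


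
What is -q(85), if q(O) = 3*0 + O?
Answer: -85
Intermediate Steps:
q(O) = O (q(O) = 0 + O = O)
-q(85) = -1*85 = -85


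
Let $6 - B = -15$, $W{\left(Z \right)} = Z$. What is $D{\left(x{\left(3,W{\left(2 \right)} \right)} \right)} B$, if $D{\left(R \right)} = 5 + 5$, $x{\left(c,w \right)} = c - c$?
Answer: $210$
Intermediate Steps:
$x{\left(c,w \right)} = 0$
$B = 21$ ($B = 6 - -15 = 6 + 15 = 21$)
$D{\left(R \right)} = 10$
$D{\left(x{\left(3,W{\left(2 \right)} \right)} \right)} B = 10 \cdot 21 = 210$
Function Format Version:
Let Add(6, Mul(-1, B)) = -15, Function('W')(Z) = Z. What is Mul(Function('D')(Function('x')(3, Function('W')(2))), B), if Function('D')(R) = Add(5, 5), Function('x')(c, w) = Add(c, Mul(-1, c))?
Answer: 210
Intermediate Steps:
Function('x')(c, w) = 0
B = 21 (B = Add(6, Mul(-1, -15)) = Add(6, 15) = 21)
Function('D')(R) = 10
Mul(Function('D')(Function('x')(3, Function('W')(2))), B) = Mul(10, 21) = 210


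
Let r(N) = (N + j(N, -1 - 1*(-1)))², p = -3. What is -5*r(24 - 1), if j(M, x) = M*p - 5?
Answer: -13005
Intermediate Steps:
j(M, x) = -5 - 3*M (j(M, x) = M*(-3) - 5 = -3*M - 5 = -5 - 3*M)
r(N) = (-5 - 2*N)² (r(N) = (N + (-5 - 3*N))² = (-5 - 2*N)²)
-5*r(24 - 1) = -5*(5 + 2*(24 - 1))² = -5*(5 + 2*23)² = -5*(5 + 46)² = -5*51² = -5*2601 = -13005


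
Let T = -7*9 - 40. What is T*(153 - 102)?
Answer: -5253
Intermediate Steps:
T = -103 (T = -63 - 40 = -103)
T*(153 - 102) = -103*(153 - 102) = -103*51 = -5253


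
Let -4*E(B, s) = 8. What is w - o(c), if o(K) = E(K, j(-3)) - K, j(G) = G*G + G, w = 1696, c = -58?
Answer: 1640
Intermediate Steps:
j(G) = G + G² (j(G) = G² + G = G + G²)
E(B, s) = -2 (E(B, s) = -¼*8 = -2)
o(K) = -2 - K
w - o(c) = 1696 - (-2 - 1*(-58)) = 1696 - (-2 + 58) = 1696 - 1*56 = 1696 - 56 = 1640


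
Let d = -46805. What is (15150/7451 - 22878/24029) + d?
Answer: -8379777322223/179040079 ≈ -46804.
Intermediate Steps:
(15150/7451 - 22878/24029) + d = (15150/7451 - 22878/24029) - 46805 = 193575372/179040079 - 46805 = -8379777322223/179040079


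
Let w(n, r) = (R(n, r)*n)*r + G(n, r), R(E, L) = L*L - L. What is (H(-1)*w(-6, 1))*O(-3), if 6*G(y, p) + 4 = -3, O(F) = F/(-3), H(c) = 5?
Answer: -35/6 ≈ -5.8333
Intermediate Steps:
O(F) = -F/3 (O(F) = F*(-1/3) = -F/3)
G(y, p) = -7/6 (G(y, p) = -2/3 + (1/6)*(-3) = -2/3 - 1/2 = -7/6)
R(E, L) = L**2 - L
w(n, r) = -7/6 + n*r**2*(-1 + r) (w(n, r) = ((r*(-1 + r))*n)*r - 7/6 = (n*r*(-1 + r))*r - 7/6 = n*r**2*(-1 + r) - 7/6 = -7/6 + n*r**2*(-1 + r))
(H(-1)*w(-6, 1))*O(-3) = (5*(-7/6 - 6*1**2*(-1 + 1)))*(-1/3*(-3)) = (5*(-7/6 - 6*1*0))*1 = (5*(-7/6 + 0))*1 = (5*(-7/6))*1 = -35/6*1 = -35/6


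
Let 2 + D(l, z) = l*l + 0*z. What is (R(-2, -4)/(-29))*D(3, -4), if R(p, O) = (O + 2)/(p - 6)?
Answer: -7/116 ≈ -0.060345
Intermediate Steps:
R(p, O) = (2 + O)/(-6 + p)
D(l, z) = -2 + l² (D(l, z) = -2 + (l*l + 0*z) = -2 + (l² + 0) = -2 + l²)
(R(-2, -4)/(-29))*D(3, -4) = (((2 - 4)/(-6 - 2))/(-29))*(-2 + 3²) = ((-2/(-8))*(-1/29))*(-2 + 9) = (-⅛*(-2)*(-1/29))*7 = ((¼)*(-1/29))*7 = -1/116*7 = -7/116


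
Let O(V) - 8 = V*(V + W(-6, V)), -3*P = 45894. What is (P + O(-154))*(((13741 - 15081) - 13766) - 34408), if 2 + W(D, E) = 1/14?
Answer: -431910622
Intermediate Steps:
P = -15298 (P = -⅓*45894 = -15298)
W(D, E) = -27/14 (W(D, E) = -2 + 1/14 = -27/14)
O(V) = 8 + V*(-27/14 + V) (O(V) = 8 + V*(V - 27/14) = 8 + V*(-27/14 + V))
(P + O(-154))*(((13741 - 15081) - 13766) - 34408) = (-15298 + (8 + (-154)² - 27/14*(-154)))*(((13741 - 15081) - 13766) - 34408) = (-15298 + (8 + 23716 + 297))*((-1340 - 13766) - 34408) = (-15298 + 24021)*(-15106 - 34408) = 8723*(-49514) = -431910622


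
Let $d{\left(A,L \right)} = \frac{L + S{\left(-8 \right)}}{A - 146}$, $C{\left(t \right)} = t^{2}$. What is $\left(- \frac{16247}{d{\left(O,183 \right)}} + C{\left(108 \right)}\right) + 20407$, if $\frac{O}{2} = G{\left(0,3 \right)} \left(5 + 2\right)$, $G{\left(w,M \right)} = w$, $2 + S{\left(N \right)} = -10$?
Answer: $\frac{7856203}{171} \approx 45943.0$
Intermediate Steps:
$S{\left(N \right)} = -12$ ($S{\left(N \right)} = -2 - 10 = -12$)
$O = 0$ ($O = 2 \cdot 0 \left(5 + 2\right) = 2 \cdot 0 \cdot 7 = 2 \cdot 0 = 0$)
$d{\left(A,L \right)} = \frac{-12 + L}{-146 + A}$ ($d{\left(A,L \right)} = \frac{L - 12}{A - 146} = \frac{-12 + L}{-146 + A}$)
$\left(- \frac{16247}{d{\left(O,183 \right)}} + C{\left(108 \right)}\right) + 20407 = \left(- \frac{16247}{\frac{1}{-146 + 0} \left(-12 + 183\right)} + 108^{2}\right) + 20407 = \left(- \frac{16247}{\frac{1}{-146} \cdot 171} + 11664\right) + 20407 = \left(- \frac{16247}{\left(- \frac{1}{146}\right) 171} + 11664\right) + 20407 = \left(- \frac{16247}{- \frac{171}{146}} + 11664\right) + 20407 = \left(\left(-16247\right) \left(- \frac{146}{171}\right) + 11664\right) + 20407 = \left(\frac{2372062}{171} + 11664\right) + 20407 = \frac{4366606}{171} + 20407 = \frac{7856203}{171}$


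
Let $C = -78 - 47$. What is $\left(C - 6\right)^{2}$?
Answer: $17161$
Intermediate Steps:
$C = -125$
$\left(C - 6\right)^{2} = \left(-125 - 6\right)^{2} = \left(-131\right)^{2} = 17161$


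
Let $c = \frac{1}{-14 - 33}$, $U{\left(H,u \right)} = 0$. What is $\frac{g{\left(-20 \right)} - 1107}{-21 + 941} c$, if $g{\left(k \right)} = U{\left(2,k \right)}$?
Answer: $\frac{1107}{43240} \approx 0.025601$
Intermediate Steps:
$g{\left(k \right)} = 0$
$c = - \frac{1}{47}$ ($c = \frac{1}{-47} = - \frac{1}{47} \approx -0.021277$)
$\frac{g{\left(-20 \right)} - 1107}{-21 + 941} c = \frac{0 - 1107}{-21 + 941} \left(- \frac{1}{47}\right) = - \frac{1107}{920} \left(- \frac{1}{47}\right) = \left(-1107\right) \frac{1}{920} \left(- \frac{1}{47}\right) = \left(- \frac{1107}{920}\right) \left(- \frac{1}{47}\right) = \frac{1107}{43240}$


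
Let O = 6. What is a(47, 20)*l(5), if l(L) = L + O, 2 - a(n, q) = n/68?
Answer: 979/68 ≈ 14.397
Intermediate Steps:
a(n, q) = 2 - n/68
l(L) = 6 + L (l(L) = L + 6 = 6 + L)
a(47, 20)*l(5) = (2 - 1/68*47)*(6 + 5) = (2 - 47/68)*11 = (89/68)*11 = 979/68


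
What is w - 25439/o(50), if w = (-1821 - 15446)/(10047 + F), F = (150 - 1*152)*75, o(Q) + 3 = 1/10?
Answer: 2517197087/287013 ≈ 8770.3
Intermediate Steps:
o(Q) = -29/10 (o(Q) = -3 + 1/10 = -3 + ⅒ = -29/10)
F = -150 (F = (150 - 152)*75 = -2*75 = -150)
w = -17267/9897 (w = (-1821 - 15446)/(10047 - 150) = -17267/9897 ≈ -1.7447)
w - 25439/o(50) = -17267/9897 - 25439/(-29/10) = -17267/9897 - 25439*(-10)/29 = -17267/9897 - 1*(-254390/29) = -17267/9897 + 254390/29 = 2517197087/287013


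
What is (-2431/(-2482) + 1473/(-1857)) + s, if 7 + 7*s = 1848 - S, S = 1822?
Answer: 1834923/632618 ≈ 2.9005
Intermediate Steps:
s = 19/7 (s = -1 + (1848 - 1*1822)/7 = -1 + (1848 - 1822)/7 = -1 + (1/7)*26 = -1 + 26/7 = 19/7 ≈ 2.7143)
(-2431/(-2482) + 1473/(-1857)) + s = (-2431/(-2482) + 1473/(-1857)) + 19/7 = (-2431*(-1/2482) + 1473*(-1/1857)) + 19/7 = (143/146 - 491/619) + 19/7 = 16831/90374 + 19/7 = 1834923/632618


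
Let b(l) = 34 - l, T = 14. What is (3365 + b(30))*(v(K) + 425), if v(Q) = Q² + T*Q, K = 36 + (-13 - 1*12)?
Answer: 2358300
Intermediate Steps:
K = 11 (K = 36 + (-13 - 12) = 36 - 25 = 11)
v(Q) = Q² + 14*Q
(3365 + b(30))*(v(K) + 425) = (3365 + (34 - 1*30))*(11*(14 + 11) + 425) = (3365 + (34 - 30))*(11*25 + 425) = (3365 + 4)*(275 + 425) = 3369*700 = 2358300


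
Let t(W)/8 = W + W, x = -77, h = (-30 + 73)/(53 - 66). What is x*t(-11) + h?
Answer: 176133/13 ≈ 13549.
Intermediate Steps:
h = -43/13 (h = 43/(-13) = 43*(-1/13) = -43/13 ≈ -3.3077)
t(W) = 16*W (t(W) = 8*(W + W) = 8*(2*W) = 16*W)
x*t(-11) + h = -1232*(-11) - 43/13 = -77*(-176) - 43/13 = 13552 - 43/13 = 176133/13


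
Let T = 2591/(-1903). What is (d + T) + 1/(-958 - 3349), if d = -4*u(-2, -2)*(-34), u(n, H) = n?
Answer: -2240533452/8196221 ≈ -273.36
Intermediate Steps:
T = -2591/1903 (T = 2591*(-1/1903) = -2591/1903 ≈ -1.3615)
d = -272 (d = -(-8)*(-34) = -4*68 = -272)
(d + T) + 1/(-958 - 3349) = (-272 - 2591/1903) + 1/(-958 - 3349) = -520207/1903 + 1/(-4307) = -520207/1903 - 1/4307 = -2240533452/8196221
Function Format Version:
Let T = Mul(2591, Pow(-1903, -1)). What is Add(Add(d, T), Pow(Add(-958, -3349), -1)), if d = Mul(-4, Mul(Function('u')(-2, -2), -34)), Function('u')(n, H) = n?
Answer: Rational(-2240533452, 8196221) ≈ -273.36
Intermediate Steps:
T = Rational(-2591, 1903) (T = Mul(2591, Rational(-1, 1903)) = Rational(-2591, 1903) ≈ -1.3615)
d = -272 (d = Mul(-4, Mul(-2, -34)) = Mul(-4, 68) = -272)
Add(Add(d, T), Pow(Add(-958, -3349), -1)) = Add(Add(-272, Rational(-2591, 1903)), Pow(Add(-958, -3349), -1)) = Add(Rational(-520207, 1903), Pow(-4307, -1)) = Add(Rational(-520207, 1903), Rational(-1, 4307)) = Rational(-2240533452, 8196221)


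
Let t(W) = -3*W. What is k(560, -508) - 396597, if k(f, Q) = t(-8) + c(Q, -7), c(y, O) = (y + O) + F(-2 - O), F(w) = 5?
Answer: -397083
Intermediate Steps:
c(y, O) = 5 + O + y (c(y, O) = (y + O) + 5 = (O + y) + 5 = 5 + O + y)
k(f, Q) = 22 + Q (k(f, Q) = -3*(-8) + (5 - 7 + Q) = 24 + (-2 + Q) = 22 + Q)
k(560, -508) - 396597 = (22 - 508) - 396597 = -486 - 396597 = -397083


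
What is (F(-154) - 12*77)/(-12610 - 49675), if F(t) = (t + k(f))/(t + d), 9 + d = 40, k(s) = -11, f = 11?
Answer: 37829/2553685 ≈ 0.014813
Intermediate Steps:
d = 31 (d = -9 + 40 = 31)
F(t) = (-11 + t)/(31 + t) (F(t) = (t - 11)/(t + 31) = (-11 + t)/(31 + t))
(F(-154) - 12*77)/(-12610 - 49675) = ((-11 - 154)/(31 - 154) - 12*77)/(-12610 - 49675) = (-165/(-123) - 924)/(-62285) = (-1/123*(-165) - 924)*(-1/62285) = (55/41 - 924)*(-1/62285) = -37829/41*(-1/62285) = 37829/2553685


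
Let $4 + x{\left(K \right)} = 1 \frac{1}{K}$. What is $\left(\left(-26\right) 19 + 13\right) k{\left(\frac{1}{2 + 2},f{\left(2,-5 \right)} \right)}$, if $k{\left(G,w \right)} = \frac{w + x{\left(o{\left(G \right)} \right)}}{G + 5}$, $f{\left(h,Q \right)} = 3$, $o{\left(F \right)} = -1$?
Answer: $\frac{3848}{21} \approx 183.24$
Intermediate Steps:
$x{\left(K \right)} = -4 + \frac{1}{K}$ ($x{\left(K \right)} = -4 + 1 \frac{1}{K} = -4 + \frac{1}{K}$)
$k{\left(G,w \right)} = \frac{-5 + w}{5 + G}$ ($k{\left(G,w \right)} = \frac{w - \left(4 - \frac{1}{-1}\right)}{G + 5} = \frac{w - 5}{5 + G} = \frac{-5 + w}{5 + G}$)
$\left(\left(-26\right) 19 + 13\right) k{\left(\frac{1}{2 + 2},f{\left(2,-5 \right)} \right)} = \left(\left(-26\right) 19 + 13\right) \frac{-5 + 3}{5 + \frac{1}{2 + 2}} = \left(-494 + 13\right) \frac{1}{5 + \frac{1}{4}} \left(-2\right) = - 481 \frac{1}{5 + \frac{1}{4}} \left(-2\right) = - 481 \frac{1}{\frac{21}{4}} \left(-2\right) = - 481 \cdot \frac{4}{21} \left(-2\right) = \left(-481\right) \left(- \frac{8}{21}\right) = \frac{3848}{21}$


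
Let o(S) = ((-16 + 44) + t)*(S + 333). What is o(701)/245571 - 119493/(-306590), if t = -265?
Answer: -663598793/1091153810 ≈ -0.60816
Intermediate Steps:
o(S) = -78921 - 237*S (o(S) = ((-16 + 44) - 265)*(S + 333) = (28 - 265)*(333 + S) = -237*(333 + S) = -78921 - 237*S)
o(701)/245571 - 119493/(-306590) = (-78921 - 237*701)/245571 - 119493/(-306590) = (-78921 - 166137)*(1/245571) - 119493*(-1/306590) = -245058*1/245571 + 119493/306590 = -81686/81857 + 119493/306590 = -663598793/1091153810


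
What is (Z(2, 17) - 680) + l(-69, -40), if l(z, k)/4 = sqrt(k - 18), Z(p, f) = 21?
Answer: -659 + 4*I*sqrt(58) ≈ -659.0 + 30.463*I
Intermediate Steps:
l(z, k) = 4*sqrt(-18 + k) (l(z, k) = 4*sqrt(k - 18) = 4*sqrt(-18 + k))
(Z(2, 17) - 680) + l(-69, -40) = (21 - 680) + 4*sqrt(-18 - 40) = -659 + 4*sqrt(-58) = -659 + 4*(I*sqrt(58)) = -659 + 4*I*sqrt(58)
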